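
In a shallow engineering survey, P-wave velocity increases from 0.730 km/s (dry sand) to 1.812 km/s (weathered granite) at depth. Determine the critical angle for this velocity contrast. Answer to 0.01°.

23.76°

At critical incidence the refracted ray runs along the interface (θ₂ = 90°), so sin θ_c = V₁/V₂.
θ_c = arcsin(0.730/1.812) = arcsin 0.4029 = 23.76°.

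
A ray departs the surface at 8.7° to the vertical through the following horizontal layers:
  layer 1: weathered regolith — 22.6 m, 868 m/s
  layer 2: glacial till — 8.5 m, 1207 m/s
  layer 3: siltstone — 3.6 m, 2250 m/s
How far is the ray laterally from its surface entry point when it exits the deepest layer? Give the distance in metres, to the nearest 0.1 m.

6.8 m

Apply Snell's law at each interface; in layer i the horizontal offset is hᵢ·tan θᵢ.
Layer 1: θ = 8.70°; offset = 22.6·tan 8.70° = 3.458 m.
Layer 2: sin θ = 1207·sin 8.7°/868 = 0.2103, θ = 12.14°; offset = 8.5·tan 12.14° = 1.829 m.
Layer 3: sin θ = 2250·sin 8.7°/868 = 0.3921, θ = 23.08°; offset = 3.6·tan 23.08° = 1.534 m.
Σ offsets = 6.821 m.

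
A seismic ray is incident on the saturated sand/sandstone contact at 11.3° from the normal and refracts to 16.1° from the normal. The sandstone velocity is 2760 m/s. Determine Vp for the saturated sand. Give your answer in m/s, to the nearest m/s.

1950 m/s

sin 11.3° = 0.1959; sin 16.1° = 0.2773.
V₁ = V₂·(sin θ₁/sin θ₂) = 2760·(0.1959/0.2773) = 1950.17 m/s.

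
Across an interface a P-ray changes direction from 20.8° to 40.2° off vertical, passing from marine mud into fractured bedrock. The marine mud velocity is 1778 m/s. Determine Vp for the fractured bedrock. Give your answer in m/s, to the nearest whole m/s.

3232 m/s

sin 20.8° = 0.3551; sin 40.2° = 0.6455.
V₂ = V₁·(sin θ₂/sin θ₁) = 1778·(0.6455/0.3551) = 3231.77 m/s.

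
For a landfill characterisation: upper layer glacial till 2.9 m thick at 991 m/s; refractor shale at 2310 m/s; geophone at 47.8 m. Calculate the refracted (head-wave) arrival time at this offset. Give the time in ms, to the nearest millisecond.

26 ms

θ_c = arcsin(V₁/V₂) = arcsin(991/2310) = 25.40°, cos θ_c = 0.9033.
Intercept time tᵢ = 2h cos θ_c / V₁ = 2·2.9·0.9033/991 = 0.00529 s.
t = x/V₂ + tᵢ = 47.8/2310 + 0.00529 = 0.02598 s.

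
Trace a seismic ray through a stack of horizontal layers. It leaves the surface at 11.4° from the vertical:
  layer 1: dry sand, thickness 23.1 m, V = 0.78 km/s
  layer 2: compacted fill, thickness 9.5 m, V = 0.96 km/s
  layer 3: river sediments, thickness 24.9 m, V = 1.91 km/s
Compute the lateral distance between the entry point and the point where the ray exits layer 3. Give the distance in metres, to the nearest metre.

21 m

Ray parameter p = sin 11.4° / 0.78 km/s = 2.5341e-01 s/km.
Layer 1: θ = 11.40°; offset = 23.1·tan 11.40° = 4.658 m.
Layer 2: sin θ = p·0.96 = 0.2433 → θ = 14.08°; offset = 9.5·tan 14.08° = 2.383 m.
Layer 3: sin θ = p·1.91 = 0.4840 → θ = 28.95°; offset = 24.9·tan 28.95° = 13.772 m.
Summing the layer offsets gives 20.813 m.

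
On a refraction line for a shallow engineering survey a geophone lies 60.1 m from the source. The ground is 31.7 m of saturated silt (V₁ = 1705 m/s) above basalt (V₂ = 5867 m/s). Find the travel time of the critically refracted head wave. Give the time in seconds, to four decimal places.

0.0458 s

θ_c = arcsin(V₁/V₂) = arcsin(1705/5867) = 16.89°, cos θ_c = 0.9568.
Intercept time tᵢ = 2h cos θ_c / V₁ = 2·31.7·0.9568/1705 = 0.03558 s.
t = x/V₂ + tᵢ = 60.1/5867 + 0.03558 = 0.04582 s.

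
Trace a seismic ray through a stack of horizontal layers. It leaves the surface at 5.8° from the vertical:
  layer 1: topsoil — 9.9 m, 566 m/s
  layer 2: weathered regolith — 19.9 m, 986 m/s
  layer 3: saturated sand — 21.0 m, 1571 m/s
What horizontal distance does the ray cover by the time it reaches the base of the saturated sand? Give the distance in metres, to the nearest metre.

Apply Snell's law at each interface; in layer i the horizontal offset is hᵢ·tan θᵢ.
Layer 1: θ = 5.80°; offset = 9.9·tan 5.80° = 1.006 m.
Layer 2: sin θ = 986·sin 5.8°/566 = 0.1760, θ = 10.14°; offset = 19.9·tan 10.14° = 3.559 m.
Layer 3: sin θ = 1571·sin 5.8°/566 = 0.2805, θ = 16.29°; offset = 21.0·tan 16.29° = 6.137 m.
Σ offsets = 10.701 m.

11 m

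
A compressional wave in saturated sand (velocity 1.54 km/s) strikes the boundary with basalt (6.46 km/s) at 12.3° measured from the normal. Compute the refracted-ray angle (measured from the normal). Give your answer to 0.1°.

63.3°

Snell's law: sin θ₂ = (V₂/V₁)·sin θ₁ = (6.46/1.54)·sin 12.3° = 0.8936.
θ₂ = sin⁻¹(0.8936) = 63.33° (from vertical).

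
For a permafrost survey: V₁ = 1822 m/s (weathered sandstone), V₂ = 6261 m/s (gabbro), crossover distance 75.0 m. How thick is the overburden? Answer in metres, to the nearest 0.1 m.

h = (x_cross/2)·√((V₂−V₁)/(V₂+V₁)).
(V₂−V₁)/(V₂+V₁) = (6261−1822)/(6261+1822) = 0.5492; √ = 0.7411.
h = (75.0/2)·0.7411 = 27.79 m.

27.8 m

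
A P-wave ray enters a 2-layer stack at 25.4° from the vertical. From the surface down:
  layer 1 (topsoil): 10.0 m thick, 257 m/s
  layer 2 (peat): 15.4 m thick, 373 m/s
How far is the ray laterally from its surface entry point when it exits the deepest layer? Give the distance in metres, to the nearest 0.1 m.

Apply Snell's law at each interface; in layer i the horizontal offset is hᵢ·tan θᵢ.
Layer 1: θ = 25.40°; offset = 10.0·tan 25.40° = 4.748 m.
Layer 2: sin θ = 373·sin 25.4°/257 = 0.6225, θ = 38.50°; offset = 15.4·tan 38.50° = 12.251 m.
Summing the layer offsets gives 16.999 m.

17.0 m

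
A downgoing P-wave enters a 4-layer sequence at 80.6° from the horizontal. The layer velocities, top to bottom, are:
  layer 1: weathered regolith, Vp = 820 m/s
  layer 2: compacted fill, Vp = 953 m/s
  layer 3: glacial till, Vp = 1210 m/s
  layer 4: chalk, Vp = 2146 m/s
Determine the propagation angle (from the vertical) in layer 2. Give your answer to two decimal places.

From the normal: θ₁ = 90° − 80.6° = 9.4°.
Ray parameter p = sin 9.4° / 820 = 1.9918e-04 s/m.
sin θ_2 = p·V_2 = 1.9918e-04 × 953 = 0.1898.
θ_2 = 10.94° from the vertical.

10.94°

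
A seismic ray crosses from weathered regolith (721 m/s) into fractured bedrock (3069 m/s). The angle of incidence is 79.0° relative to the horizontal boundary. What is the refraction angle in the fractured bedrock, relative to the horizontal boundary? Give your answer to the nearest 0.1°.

35.7°

Angle from the normal: 90° − 79.0° = 11.0°.
sin θ₁/V₁ = sin θ₂/V₂ ⇒ sin θ₂ = 3069·sin 11.0°/721 = 3069·0.1908/721 = 0.8122.
θ₂ = arcsin 0.8122 = 54.31° from the normal.
From the interface: 90° − 54.31° = 35.69°.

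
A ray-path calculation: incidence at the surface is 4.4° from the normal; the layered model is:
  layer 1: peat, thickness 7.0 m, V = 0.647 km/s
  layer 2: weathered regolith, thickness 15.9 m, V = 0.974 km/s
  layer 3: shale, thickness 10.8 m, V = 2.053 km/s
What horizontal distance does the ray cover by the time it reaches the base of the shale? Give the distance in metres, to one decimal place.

5.1 m

p = sin θ₁/V₁ = sin 4.4°/0.647 = 1.1858e-01 s/km is conserved through the stack.
Layer 1: θ = 4.40°; offset = 7.0·tan 4.40° = 0.539 m.
Layer 2: sin θ = p·0.974 = 0.1155 → θ = 6.63°; offset = 15.9·tan 6.63° = 1.849 m.
Layer 3: sin θ = p·2.053 = 0.2434 → θ = 14.09°; offset = 10.8·tan 14.09° = 2.711 m.
Total horizontal offset = 5.098 m.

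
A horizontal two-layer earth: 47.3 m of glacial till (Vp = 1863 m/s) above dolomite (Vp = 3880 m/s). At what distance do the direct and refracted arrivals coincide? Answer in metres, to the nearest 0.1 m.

159.6 m

θ_c = arcsin(1863/3880) = 28.70°, so cos θ_c = 0.8772 and tᵢ = 2h cos θ_c/V₁ = 0.0445 s.
At crossover x/V₁ = x/V₂ + tᵢ ⇒ x = tᵢ/(1/V₁ − 1/V₂) = 0.04454/(5.3677e-04 − 2.5773e-04) = 159.63 m.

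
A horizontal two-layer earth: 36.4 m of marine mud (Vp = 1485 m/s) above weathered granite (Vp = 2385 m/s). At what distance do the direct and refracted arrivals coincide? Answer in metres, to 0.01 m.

x_cross = 2h·√((V₂+V₁)/(V₂−V₁)).
(V₂+V₁)/(V₂−V₁) = (2385+1485)/(2385−1485) = 4.3000; √ = 2.0736.
x_cross = 2·36.4·2.0736 = 150.96 m.

150.96 m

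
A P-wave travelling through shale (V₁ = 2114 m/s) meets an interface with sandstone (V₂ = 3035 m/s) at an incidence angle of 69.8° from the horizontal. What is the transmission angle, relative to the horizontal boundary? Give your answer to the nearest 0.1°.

Convert to the normal: θ₁ = 90° − 69.8° = 20.2°.
sin θ₁/V₁ = sin θ₂/V₂ ⇒ sin θ₂ = 3035·sin 20.2°/2114 = 3035·0.3453/2114 = 0.4957.
θ₂ = sin⁻¹(0.4957) = 29.72° (from vertical).
From the interface: 90° − 29.72° = 60.28°.

60.3°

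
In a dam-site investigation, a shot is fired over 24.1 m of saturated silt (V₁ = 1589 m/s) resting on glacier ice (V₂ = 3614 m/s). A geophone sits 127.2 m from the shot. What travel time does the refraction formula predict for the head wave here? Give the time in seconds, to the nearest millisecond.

θ_c = arcsin(V₁/V₂) = arcsin(1589/3614) = 26.08°, cos θ_c = 0.8982.
Intercept time tᵢ = 2h cos θ_c / V₁ = 2·24.1·0.8982/1589 = 0.02724 s.
t = x/V₂ + tᵢ = 127.2/3614 + 0.02724 = 0.06244 s.

0.062 s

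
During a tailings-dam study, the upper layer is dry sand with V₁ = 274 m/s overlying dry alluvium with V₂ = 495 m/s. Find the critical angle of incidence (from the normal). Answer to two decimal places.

At critical incidence the refracted ray runs along the interface (θ₂ = 90°), so sin θ_c = V₁/V₂.
θ_c = arcsin(274/495) = arcsin 0.5535 = 33.61°.

33.61°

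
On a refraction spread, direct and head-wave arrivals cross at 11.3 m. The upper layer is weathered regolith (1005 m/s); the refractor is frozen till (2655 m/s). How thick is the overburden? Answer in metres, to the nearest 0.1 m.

3.8 m

h = (x_cross/2)·√((V₂−V₁)/(V₂+V₁)).
(V₂−V₁)/(V₂+V₁) = (2655−1005)/(2655+1005) = 0.4508; √ = 0.6714.
h = (11.3/2)·0.6714 = 3.79 m.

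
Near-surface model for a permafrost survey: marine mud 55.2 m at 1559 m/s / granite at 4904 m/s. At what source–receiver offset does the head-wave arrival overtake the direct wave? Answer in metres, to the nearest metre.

153 m

θ_c = arcsin(1559/4904) = 18.54°, so cos θ_c = 0.9481 and tᵢ = 2h cos θ_c/V₁ = 0.0671 s.
At crossover x/V₁ = x/V₂ + tᵢ ⇒ x = tᵢ/(1/V₁ − 1/V₂) = 0.06714/(6.4144e-04 − 2.0392e-04) = 153.46 m.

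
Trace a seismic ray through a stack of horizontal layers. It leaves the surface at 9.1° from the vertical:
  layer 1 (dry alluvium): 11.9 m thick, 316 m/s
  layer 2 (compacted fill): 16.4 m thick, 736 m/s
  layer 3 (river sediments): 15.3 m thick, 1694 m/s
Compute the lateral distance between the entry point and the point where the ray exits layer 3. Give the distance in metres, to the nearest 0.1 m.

32.9 m

Apply Snell's law at each interface; in layer i the horizontal offset is hᵢ·tan θᵢ.
Layer 1: θ = 9.10°; offset = 11.9·tan 9.10° = 1.906 m.
Layer 2: sin θ = 736·sin 9.1°/316 = 0.3684, θ = 21.62°; offset = 16.4·tan 21.62° = 6.498 m.
Layer 3: sin θ = 1694·sin 9.1°/316 = 0.8478, θ = 57.98°; offset = 15.3·tan 57.98° = 24.464 m.
Total horizontal offset = 32.869 m.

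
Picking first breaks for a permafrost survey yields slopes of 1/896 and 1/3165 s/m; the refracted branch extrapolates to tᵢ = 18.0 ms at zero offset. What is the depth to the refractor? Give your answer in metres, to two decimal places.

8.41 m

θ_c = arcsin(896/3165) = 16.45°; cos θ_c = 0.9591.
tᵢ = 2h cos θ_c/V₁ ⇒ h = tᵢ·V₁/(2 cos θ_c) = 0.018·896/(2·0.9591) = 8.41 m.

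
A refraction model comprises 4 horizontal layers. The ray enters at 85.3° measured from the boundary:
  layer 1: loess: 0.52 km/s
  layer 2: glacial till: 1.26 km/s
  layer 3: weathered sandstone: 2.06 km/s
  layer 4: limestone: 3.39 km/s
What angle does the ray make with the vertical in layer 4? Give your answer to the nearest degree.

From the normal: θ₁ = 90° − 85.3° = 4.7°.
Snell's law across each interface conserves sin θ / V, so sin θ_4 = V_4·sin θ₁/V₁.
sin θ_4 = 3.39 × sin 4.7° / 0.52 = 0.5342.
θ_4 = arcsin 0.5342 = 32.29°.

32°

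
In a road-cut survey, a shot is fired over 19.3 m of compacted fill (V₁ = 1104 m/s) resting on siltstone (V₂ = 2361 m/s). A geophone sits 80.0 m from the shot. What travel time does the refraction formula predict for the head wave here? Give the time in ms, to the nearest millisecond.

t = x/V₂ + 2h·√(V₂²−V₁²)/(V₁V₂).
√(V₂²−V₁²) = √(2361²−1104²) = 2087.0 m/s; delay term = 2·19.3·2087.0/(1104·2361) = 0.03091 s.
t = 80.0/2361 + 0.03091 = 0.06479 s.

65 ms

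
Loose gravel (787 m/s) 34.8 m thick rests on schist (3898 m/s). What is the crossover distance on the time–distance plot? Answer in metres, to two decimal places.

θ_c = arcsin(787/3898) = 11.65°, so cos θ_c = 0.9794 and tᵢ = 2h cos θ_c/V₁ = 0.0866 s.
At crossover x/V₁ = x/V₂ + tᵢ ⇒ x = tᵢ/(1/V₁ − 1/V₂) = 0.08662/(1.2706e-03 − 2.5654e-04) = 85.41 m.

85.41 m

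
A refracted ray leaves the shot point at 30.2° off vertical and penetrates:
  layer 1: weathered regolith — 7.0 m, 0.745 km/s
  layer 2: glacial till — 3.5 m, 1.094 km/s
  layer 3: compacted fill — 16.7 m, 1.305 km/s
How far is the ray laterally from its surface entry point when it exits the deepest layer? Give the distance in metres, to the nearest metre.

Apply Snell's law at each interface; in layer i the horizontal offset is hᵢ·tan θᵢ.
Layer 1: θ = 30.20°; offset = 7.0·tan 30.20° = 4.074 m.
Layer 2: sin θ = 1.094·sin 30.2°/0.745 = 0.7387, θ = 47.62°; offset = 3.5·tan 47.62° = 3.835 m.
Layer 3: sin θ = 1.305·sin 30.2°/0.745 = 0.8811, θ = 61.78°; offset = 16.7·tan 61.78° = 31.118 m.
Σ offsets = 39.027 m.

39 m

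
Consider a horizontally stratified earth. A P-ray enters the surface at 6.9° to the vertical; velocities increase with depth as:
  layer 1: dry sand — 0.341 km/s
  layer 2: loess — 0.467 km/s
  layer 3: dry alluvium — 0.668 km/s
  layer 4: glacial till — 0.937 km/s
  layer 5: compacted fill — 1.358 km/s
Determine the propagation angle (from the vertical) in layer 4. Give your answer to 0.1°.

19.3°

Ray parameter p = sin 6.9° / 0.341 = 3.5231e-01 s/km.
sin θ_4 = p·V_4 = 3.5231e-01 × 0.937 = 0.3301.
θ_4 = 19.28° from the vertical.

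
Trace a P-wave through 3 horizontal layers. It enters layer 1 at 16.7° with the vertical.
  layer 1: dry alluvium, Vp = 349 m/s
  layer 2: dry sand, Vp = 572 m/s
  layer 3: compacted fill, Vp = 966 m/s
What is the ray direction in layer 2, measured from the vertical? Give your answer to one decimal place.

Ray parameter p = sin 16.7° / 349 = 8.2338e-04 s/m.
sin θ_2 = p·V_2 = 8.2338e-04 × 572 = 0.4710.
θ_2 = arcsin 0.4710 = 28.10°.

28.1°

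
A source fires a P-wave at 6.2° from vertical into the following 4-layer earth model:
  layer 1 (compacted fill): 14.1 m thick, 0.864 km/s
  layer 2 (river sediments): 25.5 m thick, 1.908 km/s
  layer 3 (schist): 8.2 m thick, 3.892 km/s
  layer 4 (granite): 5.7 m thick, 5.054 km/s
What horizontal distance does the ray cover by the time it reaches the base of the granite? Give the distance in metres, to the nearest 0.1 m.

17.0 m

Apply Snell's law at each interface; in layer i the horizontal offset is hᵢ·tan θᵢ.
Layer 1: θ = 6.20°; offset = 14.1·tan 6.20° = 1.532 m.
Layer 2: sin θ = 1.908·sin 6.2°/0.864 = 0.2385, θ = 13.80°; offset = 25.5·tan 13.80° = 6.262 m.
Layer 3: sin θ = 3.892·sin 6.2°/0.864 = 0.4865, θ = 29.11°; offset = 8.2·tan 29.11° = 4.566 m.
Layer 4: sin θ = 5.054·sin 6.2°/0.864 = 0.6317, θ = 39.18°; offset = 5.7·tan 39.18° = 4.645 m.
Total horizontal offset = 17.006 m.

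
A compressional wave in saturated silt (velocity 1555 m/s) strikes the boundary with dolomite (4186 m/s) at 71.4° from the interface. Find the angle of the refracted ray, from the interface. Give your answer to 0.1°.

Convert to the normal: θ₁ = 90° − 71.4° = 18.6°.
Snell's law: sin θ₂ = (V₂/V₁)·sin θ₁ = (4186/1555)·sin 18.6° = 0.8586.
θ₂ = sin⁻¹(0.8586) = 59.16° (from vertical).
From the interface: 90° − 59.16° = 30.84°.

30.8°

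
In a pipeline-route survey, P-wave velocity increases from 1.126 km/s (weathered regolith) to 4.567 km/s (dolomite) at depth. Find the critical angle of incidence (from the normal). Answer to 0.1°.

14.3°

Critical incidence: sin θ_c = V₁/V₂ = 1.126/4.567 = 0.2466.
θ_c = arcsin 0.2466 = 14.27°.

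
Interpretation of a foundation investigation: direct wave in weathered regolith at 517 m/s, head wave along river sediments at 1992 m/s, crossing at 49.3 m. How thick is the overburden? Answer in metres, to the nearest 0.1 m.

18.9 m

x_cross = 2h·√((V₂+V₁)/(V₂−V₁)) → h = x_cross / (2·√((V₂+V₁)/(V₂−V₁))).
√((V₂+V₁)/(V₂−V₁)) = √((1992+517)/(1992−517)) = 1.3042.
h = 49.3 / (2·1.3042) = 18.90 m.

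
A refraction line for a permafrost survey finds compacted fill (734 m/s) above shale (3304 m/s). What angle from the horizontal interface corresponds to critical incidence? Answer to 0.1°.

Critical incidence: sin θ_c = V₁/V₂ = 734/3304 = 0.2222.
θ_c = arcsin 0.2222 = 12.84°.
Measured from the interface: 90° − 12.84° = 77.16°.

77.2°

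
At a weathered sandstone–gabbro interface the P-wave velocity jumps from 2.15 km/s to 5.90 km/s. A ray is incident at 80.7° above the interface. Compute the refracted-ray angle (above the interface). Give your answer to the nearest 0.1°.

Angle from the normal: 90° − 80.7° = 9.3°.
Snell's law: sin θ₂ = (V₂/V₁)·sin θ₁ = (5.90/2.15)·sin 9.3° = 0.4435.
θ₂ = arcsin 0.4435 = 26.33° from the normal.
From the interface: 90° − 26.33° = 63.67°.

63.7°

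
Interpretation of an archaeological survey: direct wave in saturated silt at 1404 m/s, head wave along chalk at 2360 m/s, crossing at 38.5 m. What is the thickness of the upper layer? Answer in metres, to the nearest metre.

10 m

h = (x_cross/2)·√((V₂−V₁)/(V₂+V₁)).
(V₂−V₁)/(V₂+V₁) = (2360−1404)/(2360+1404) = 0.2540; √ = 0.5040.
h = (38.5/2)·0.5040 = 9.70 m.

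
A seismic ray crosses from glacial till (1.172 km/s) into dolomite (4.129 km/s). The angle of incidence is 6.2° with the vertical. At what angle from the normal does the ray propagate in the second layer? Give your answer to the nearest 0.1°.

22.4°

Snell's law: sin θ₂ = (V₂/V₁)·sin θ₁ = (4.129/1.172)·sin 6.2° = 0.3805.
θ₂ = sin⁻¹(0.3805) = 22.36° (from vertical).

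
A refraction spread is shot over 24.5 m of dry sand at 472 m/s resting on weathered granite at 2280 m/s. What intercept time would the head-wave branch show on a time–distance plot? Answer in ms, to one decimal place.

tᵢ = 2h·√(V₂²−V₁²)/(V₁V₂).
√(V₂²−V₁²) = √(2280²−472²) = 2230.6 m/s.
tᵢ = 2·24.5·2230.6/(472·2280) = 0.10156 s.

101.6 ms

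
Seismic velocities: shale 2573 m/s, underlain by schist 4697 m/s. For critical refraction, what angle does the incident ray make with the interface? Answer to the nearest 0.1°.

At critical incidence the refracted ray runs along the interface (θ₂ = 90°), so sin θ_c = V₁/V₂.
θ_c = arcsin(2573/4697) = arcsin 0.5478 = 33.22°.
Measured from the interface: 90° − 33.22° = 56.78°.

56.8°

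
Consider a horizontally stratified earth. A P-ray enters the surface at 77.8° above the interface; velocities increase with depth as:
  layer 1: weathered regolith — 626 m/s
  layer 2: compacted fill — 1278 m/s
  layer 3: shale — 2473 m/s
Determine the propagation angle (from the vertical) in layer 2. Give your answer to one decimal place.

From the normal: θ₁ = 90° − 77.8° = 12.2°.
Ray parameter p = sin 12.2° / 626 = 3.3758e-04 s/m.
sin θ_2 = p·V_2 = 3.3758e-04 × 1278 = 0.4314.
θ_2 = arcsin 0.4314 = 25.56°.

25.6°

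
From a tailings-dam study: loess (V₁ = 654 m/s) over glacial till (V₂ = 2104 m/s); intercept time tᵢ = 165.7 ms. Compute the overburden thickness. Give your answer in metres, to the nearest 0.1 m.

θ_c = arcsin(654/2104) = 18.11°; cos θ_c = 0.9505.
tᵢ = 2h cos θ_c/V₁ ⇒ h = tᵢ·V₁/(2 cos θ_c) = 0.1657·654/(2·0.9505) = 57.01 m.

57.0 m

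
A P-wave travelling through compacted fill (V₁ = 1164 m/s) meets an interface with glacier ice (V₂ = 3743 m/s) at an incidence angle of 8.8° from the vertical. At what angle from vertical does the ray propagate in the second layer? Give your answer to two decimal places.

sin θ₁/V₁ = sin θ₂/V₂ ⇒ sin θ₂ = 3743·sin 8.8°/1164 = 3743·0.1530/1164 = 0.4919.
θ₂ = arcsin 0.4919 = 29.47° from the normal.

29.47°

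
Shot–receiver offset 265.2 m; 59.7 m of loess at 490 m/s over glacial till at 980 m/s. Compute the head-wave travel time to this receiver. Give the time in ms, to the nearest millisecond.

482 ms

θ_c = arcsin(V₁/V₂) = arcsin(490/980) = 30.00°, cos θ_c = 0.8660.
Intercept time tᵢ = 2h cos θ_c / V₁ = 2·59.7·0.8660/490 = 0.21103 s.
t = x/V₂ + tᵢ = 265.2/980 + 0.21103 = 0.48164 s.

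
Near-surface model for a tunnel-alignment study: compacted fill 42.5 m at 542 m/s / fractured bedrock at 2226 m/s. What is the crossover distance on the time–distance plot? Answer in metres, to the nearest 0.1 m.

109.0 m

θ_c = arcsin(542/2226) = 14.09°, so cos θ_c = 0.9699 and tᵢ = 2h cos θ_c/V₁ = 0.1521 s.
At crossover x/V₁ = x/V₂ + tᵢ ⇒ x = tᵢ/(1/V₁ − 1/V₂) = 0.15211/(1.8450e-03 − 4.4924e-04) = 108.98 m.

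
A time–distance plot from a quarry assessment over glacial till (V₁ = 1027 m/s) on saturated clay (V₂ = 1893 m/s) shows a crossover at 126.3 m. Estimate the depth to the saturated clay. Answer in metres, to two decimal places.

x_cross = 2h·√((V₂+V₁)/(V₂−V₁)) → h = x_cross / (2·√((V₂+V₁)/(V₂−V₁))).
√((V₂+V₁)/(V₂−V₁)) = √((1893+1027)/(1893−1027)) = 1.8363.
h = 126.3 / (2·1.8363) = 34.39 m.

34.39 m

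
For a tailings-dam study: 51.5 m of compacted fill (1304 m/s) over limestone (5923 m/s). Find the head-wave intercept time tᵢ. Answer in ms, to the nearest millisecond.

tᵢ = 2h·√(V₂²−V₁²)/(V₁V₂).
√(V₂²−V₁²) = √(5923²−1304²) = 5777.7 m/s.
tᵢ = 2·51.5·5777.7/(1304·5923) = 0.07705 s.

77 ms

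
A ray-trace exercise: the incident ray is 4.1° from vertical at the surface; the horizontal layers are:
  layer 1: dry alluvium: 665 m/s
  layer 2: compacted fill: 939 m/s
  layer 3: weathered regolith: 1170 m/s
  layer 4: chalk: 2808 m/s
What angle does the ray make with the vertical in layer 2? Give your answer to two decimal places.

5.79°

Ray parameter p = sin 4.1° / 665 = 1.0751e-04 s/m.
sin θ_2 = p·V_2 = 1.0751e-04 × 939 = 0.1010.
θ_2 = 5.79° from the vertical.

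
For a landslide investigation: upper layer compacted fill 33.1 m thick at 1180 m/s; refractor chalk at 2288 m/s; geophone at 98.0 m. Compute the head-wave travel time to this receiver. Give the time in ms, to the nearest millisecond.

t = x/V₂ + 2h·√(V₂²−V₁²)/(V₁V₂).
√(V₂²−V₁²) = √(2288²−1180²) = 1960.2 m/s; delay term = 2·33.1·1960.2/(1180·2288) = 0.04807 s.
t = 98.0/2288 + 0.04807 = 0.09090 s.

91 ms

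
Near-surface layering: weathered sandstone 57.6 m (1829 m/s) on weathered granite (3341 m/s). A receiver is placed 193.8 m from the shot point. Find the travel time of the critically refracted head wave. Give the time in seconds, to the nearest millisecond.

0.111 s

t = x/V₂ + 2h·√(V₂²−V₁²)/(V₁V₂).
√(V₂²−V₁²) = √(3341²−1829²) = 2795.9 m/s; delay term = 2·57.6·2795.9/(1829·3341) = 0.05271 s.
t = 193.8/3341 + 0.05271 = 0.11072 s.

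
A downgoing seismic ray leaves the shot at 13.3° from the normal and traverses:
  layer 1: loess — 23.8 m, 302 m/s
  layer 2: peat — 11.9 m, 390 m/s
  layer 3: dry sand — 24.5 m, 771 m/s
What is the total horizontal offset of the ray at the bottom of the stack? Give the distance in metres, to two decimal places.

Ray parameter p = sin 13.3° / 302 m/s = 7.6175e-04 s/m.
Layer 1: θ = 13.30°; offset = 23.8·tan 13.30° = 5.6261 m.
Layer 2: sin θ = p·390 = 0.2971 → θ = 17.28°; offset = 11.9·tan 17.28° = 3.7025 m.
Layer 3: sin θ = p·771 = 0.5873 → θ = 35.97°; offset = 24.5·tan 35.97° = 17.7784 m.
Total horizontal offset = 27.1070 m.

27.11 m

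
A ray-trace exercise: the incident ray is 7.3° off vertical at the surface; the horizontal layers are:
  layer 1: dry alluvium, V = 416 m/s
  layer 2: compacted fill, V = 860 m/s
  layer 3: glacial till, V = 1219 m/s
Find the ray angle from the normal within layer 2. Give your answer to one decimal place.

15.2°

Snell's law across each interface conserves sin θ / V, so sin θ_2 = V_2·sin θ₁/V₁.
sin θ_2 = 860 × sin 7.3° / 416 = 0.2627.
θ_2 = 15.23° from the vertical.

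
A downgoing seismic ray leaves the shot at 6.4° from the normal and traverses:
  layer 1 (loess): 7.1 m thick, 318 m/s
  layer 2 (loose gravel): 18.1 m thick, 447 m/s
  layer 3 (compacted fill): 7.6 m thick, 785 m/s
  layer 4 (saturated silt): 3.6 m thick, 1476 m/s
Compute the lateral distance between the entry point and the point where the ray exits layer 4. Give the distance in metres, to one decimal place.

p = sin θ₁/V₁ = sin 6.4°/318 = 3.5053e-04 s/m is conserved through the stack.
Layer 1: θ = 6.40°; offset = 7.1·tan 6.40° = 0.796 m.
Layer 2: sin θ = p·447 = 0.1567 → θ = 9.01°; offset = 18.1·tan 9.01° = 2.872 m.
Layer 3: sin θ = p·785 = 0.2752 → θ = 15.97°; offset = 7.6·tan 15.97° = 2.175 m.
Layer 4: sin θ = p·1476 = 0.5174 → θ = 31.16°; offset = 3.6·tan 31.16° = 2.177 m.
Σ offsets = 8.020 m.

8.0 m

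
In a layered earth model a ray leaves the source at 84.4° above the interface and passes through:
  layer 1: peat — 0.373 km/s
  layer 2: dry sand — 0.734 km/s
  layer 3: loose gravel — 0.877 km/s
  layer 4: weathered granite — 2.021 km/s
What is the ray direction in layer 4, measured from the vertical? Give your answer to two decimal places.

From the normal: θ₁ = 90° − 84.4° = 5.6°.
Snell's law across each interface conserves sin θ / V, so sin θ_4 = V_4·sin θ₁/V₁.
sin θ_4 = 2.021 × sin 5.6° / 0.373 = 0.5287.
θ_4 = arcsin 0.5287 = 31.92°.

31.92°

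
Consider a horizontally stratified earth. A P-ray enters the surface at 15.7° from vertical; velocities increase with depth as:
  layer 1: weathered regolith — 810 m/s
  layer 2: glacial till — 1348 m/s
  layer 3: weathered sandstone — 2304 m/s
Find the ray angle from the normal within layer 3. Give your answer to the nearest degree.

Ray parameter p = sin 15.7° / 810 = 3.3407e-04 s/m.
sin θ_3 = p·V_3 = 3.3407e-04 × 2304 = 0.7697.
θ_3 = 50.33° from the vertical.

50°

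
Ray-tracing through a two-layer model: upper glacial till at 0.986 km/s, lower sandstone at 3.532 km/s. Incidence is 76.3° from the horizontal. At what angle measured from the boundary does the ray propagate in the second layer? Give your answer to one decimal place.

Angle from the normal: 90° − 76.3° = 13.7°.
Snell's law: sin θ₂ = (V₂/V₁)·sin θ₁ = (3.532/0.986)·sin 13.7° = 0.8484.
θ₂ = arcsin 0.8484 = 58.04° from the normal.
From the interface: 90° − 58.04° = 31.96°.

32.0°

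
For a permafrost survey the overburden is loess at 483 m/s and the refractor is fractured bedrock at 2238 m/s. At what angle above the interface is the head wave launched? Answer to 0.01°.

77.54°

Critical incidence: sin θ_c = V₁/V₂ = 483/2238 = 0.2158.
θ_c = arcsin 0.2158 = 12.46°.
Measured from the interface: 90° − 12.46° = 77.54°.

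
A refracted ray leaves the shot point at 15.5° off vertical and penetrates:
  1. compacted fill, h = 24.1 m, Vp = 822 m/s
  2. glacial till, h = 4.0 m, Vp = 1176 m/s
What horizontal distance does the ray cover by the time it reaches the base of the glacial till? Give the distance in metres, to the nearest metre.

8 m

Apply Snell's law at each interface; in layer i the horizontal offset is hᵢ·tan θᵢ.
Layer 1: θ = 15.50°; offset = 24.1·tan 15.50° = 6.684 m.
Layer 2: sin θ = 1176·sin 15.5°/822 = 0.3823, θ = 22.48°; offset = 4.0·tan 22.48° = 1.655 m.
Total horizontal offset = 8.339 m.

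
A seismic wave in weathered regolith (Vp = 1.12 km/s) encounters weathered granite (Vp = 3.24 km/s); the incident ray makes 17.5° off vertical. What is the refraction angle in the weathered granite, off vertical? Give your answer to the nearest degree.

60°

sin θ₁/V₁ = sin θ₂/V₂ ⇒ sin θ₂ = 3.24·sin 17.5°/1.12 = 3.24·0.3007/1.12 = 0.8699.
θ₂ = arcsin 0.8699 = 60.45° from the normal.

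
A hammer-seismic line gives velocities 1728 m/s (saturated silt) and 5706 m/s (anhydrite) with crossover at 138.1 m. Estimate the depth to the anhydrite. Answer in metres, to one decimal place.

x_cross = 2h·√((V₂+V₁)/(V₂−V₁)) → h = x_cross / (2·√((V₂+V₁)/(V₂−V₁))).
√((V₂+V₁)/(V₂−V₁)) = √((5706+1728)/(5706−1728)) = 1.3670.
h = 138.1 / (2·1.3670) = 50.51 m.

50.5 m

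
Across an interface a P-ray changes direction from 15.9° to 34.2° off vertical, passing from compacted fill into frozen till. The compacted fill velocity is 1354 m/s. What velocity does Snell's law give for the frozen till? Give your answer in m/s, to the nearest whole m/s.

sin 15.9° = 0.2740; sin 34.2° = 0.5621.
V₂ = V₁·(sin θ₂/sin θ₁) = 1354·(0.5621/0.2740) = 2778.01 m/s.

2778 m/s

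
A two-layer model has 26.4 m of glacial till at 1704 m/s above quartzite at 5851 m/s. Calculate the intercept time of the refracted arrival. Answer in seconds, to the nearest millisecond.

0.030 s

θ_c = arcsin(V₁/V₂) = arcsin(1704/5851) = 16.93°; cos θ_c = 0.9567.
tᵢ = 2h·cos θ_c / V₁ = 2·26.4·0.9567 / 1704 = 0.02964 s.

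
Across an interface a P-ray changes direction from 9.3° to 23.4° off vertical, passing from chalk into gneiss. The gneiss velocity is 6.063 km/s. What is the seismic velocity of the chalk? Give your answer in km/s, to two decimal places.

2.47 km/s

sin 9.3° = 0.1616; sin 23.4° = 0.3971.
V₁ = V₂·(sin θ₁/sin θ₂) = 6.063·(0.1616/0.3971) = 2.47 km/s.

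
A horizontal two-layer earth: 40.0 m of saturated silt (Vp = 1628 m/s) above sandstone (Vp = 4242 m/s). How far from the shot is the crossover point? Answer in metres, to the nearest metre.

120 m

x_cross = 2h·√((V₂+V₁)/(V₂−V₁)).
(V₂+V₁)/(V₂−V₁) = (4242+1628)/(4242−1628) = 2.2456; √ = 1.4985.
x_cross = 2·40.0·1.4985 = 119.88 m.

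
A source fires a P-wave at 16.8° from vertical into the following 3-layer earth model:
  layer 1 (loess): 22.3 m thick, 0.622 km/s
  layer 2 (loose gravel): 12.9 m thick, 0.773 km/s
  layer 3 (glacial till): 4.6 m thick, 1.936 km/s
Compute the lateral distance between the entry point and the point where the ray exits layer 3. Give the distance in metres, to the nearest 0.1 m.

Apply Snell's law at each interface; in layer i the horizontal offset is hᵢ·tan θᵢ.
Layer 1: θ = 16.80°; offset = 22.3·tan 16.80° = 6.733 m.
Layer 2: sin θ = 0.773·sin 16.8°/0.622 = 0.3592, θ = 21.05°; offset = 12.9·tan 21.05° = 4.965 m.
Layer 3: sin θ = 1.936·sin 16.8°/0.622 = 0.8996, θ = 64.11°; offset = 4.6·tan 64.11° = 9.477 m.
Σ offsets = 21.175 m.

21.2 m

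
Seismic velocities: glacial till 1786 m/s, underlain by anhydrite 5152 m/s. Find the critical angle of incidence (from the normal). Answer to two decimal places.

20.28°

Critical incidence: sin θ_c = V₁/V₂ = 1786/5152 = 0.3467.
θ_c = arcsin 0.3467 = 20.28°.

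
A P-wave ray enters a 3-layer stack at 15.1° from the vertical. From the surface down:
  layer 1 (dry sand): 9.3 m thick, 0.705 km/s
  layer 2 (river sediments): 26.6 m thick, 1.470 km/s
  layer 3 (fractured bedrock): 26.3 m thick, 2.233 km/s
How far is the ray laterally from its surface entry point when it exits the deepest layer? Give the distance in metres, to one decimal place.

58.1 m

p = sin θ₁/V₁ = sin 15.1°/0.705 = 3.6951e-01 s/km is conserved through the stack.
Layer 1: θ = 15.10°; offset = 9.3·tan 15.10° = 2.509 m.
Layer 2: sin θ = p·1.470 = 0.5432 → θ = 32.90°; offset = 26.6·tan 32.90° = 17.209 m.
Layer 3: sin θ = p·2.233 = 0.8251 → θ = 55.60°; offset = 26.3·tan 55.60° = 38.411 m.
Summing the layer offsets gives 58.128 m.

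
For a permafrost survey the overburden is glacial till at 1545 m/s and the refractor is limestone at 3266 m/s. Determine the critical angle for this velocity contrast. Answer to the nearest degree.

Critical incidence: sin θ_c = V₁/V₂ = 1545/3266 = 0.4731.
θ_c = arcsin 0.4731 = 28.23°.

28°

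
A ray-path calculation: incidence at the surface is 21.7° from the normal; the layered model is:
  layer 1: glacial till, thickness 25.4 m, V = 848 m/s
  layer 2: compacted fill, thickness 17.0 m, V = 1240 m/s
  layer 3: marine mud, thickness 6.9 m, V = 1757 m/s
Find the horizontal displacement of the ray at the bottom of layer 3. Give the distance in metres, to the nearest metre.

29 m

p = sin θ₁/V₁ = sin 21.7°/848 = 4.3602e-04 s/m is conserved through the stack.
Layer 1: θ = 21.70°; offset = 25.4·tan 21.70° = 10.108 m.
Layer 2: sin θ = p·1240 = 0.5407 → θ = 32.73°; offset = 17.0·tan 32.73° = 10.926 m.
Layer 3: sin θ = p·1757 = 0.7661 → θ = 50.00°; offset = 6.9·tan 50.00° = 8.224 m.
Σ offsets = 29.258 m.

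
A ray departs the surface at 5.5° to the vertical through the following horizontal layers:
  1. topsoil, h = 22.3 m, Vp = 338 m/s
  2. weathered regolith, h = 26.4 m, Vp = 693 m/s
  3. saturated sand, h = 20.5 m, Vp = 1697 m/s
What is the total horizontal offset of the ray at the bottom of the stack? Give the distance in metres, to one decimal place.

Apply Snell's law at each interface; in layer i the horizontal offset is hᵢ·tan θᵢ.
Layer 1: θ = 5.50°; offset = 22.3·tan 5.50° = 2.147 m.
Layer 2: sin θ = 693·sin 5.5°/338 = 0.1965, θ = 11.33°; offset = 26.4·tan 11.33° = 5.291 m.
Layer 3: sin θ = 1697·sin 5.5°/338 = 0.4812, θ = 28.76°; offset = 20.5·tan 28.76° = 11.254 m.
Σ offsets = 18.692 m.

18.7 m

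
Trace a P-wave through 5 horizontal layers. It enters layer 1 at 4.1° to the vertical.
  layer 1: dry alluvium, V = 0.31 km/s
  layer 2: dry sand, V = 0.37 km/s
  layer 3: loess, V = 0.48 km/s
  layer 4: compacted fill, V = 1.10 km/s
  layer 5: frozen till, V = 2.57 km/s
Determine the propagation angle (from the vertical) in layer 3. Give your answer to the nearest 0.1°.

6.4°

Snell's law across each interface conserves sin θ / V, so sin θ_3 = V_3·sin θ₁/V₁.
sin θ_3 = 0.48 × sin 4.1° / 0.31 = 0.1107.
θ_3 = 6.36° from the vertical.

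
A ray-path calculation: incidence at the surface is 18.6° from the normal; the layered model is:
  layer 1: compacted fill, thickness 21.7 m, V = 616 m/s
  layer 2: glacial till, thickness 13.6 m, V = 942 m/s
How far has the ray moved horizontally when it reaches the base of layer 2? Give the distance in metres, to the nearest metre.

15 m

p = sin θ₁/V₁ = sin 18.6°/616 = 5.1779e-04 s/m is conserved through the stack.
Layer 1: θ = 18.60°; offset = 21.7·tan 18.60° = 7.303 m.
Layer 2: sin θ = p·942 = 0.4878 → θ = 29.19°; offset = 13.6·tan 29.19° = 7.599 m.
Summing the layer offsets gives 14.902 m.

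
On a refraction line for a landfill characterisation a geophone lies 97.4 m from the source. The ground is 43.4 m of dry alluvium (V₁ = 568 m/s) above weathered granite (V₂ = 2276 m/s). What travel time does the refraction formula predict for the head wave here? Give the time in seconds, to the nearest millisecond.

t = x/V₂ + 2h·√(V₂²−V₁²)/(V₁V₂).
√(V₂²−V₁²) = √(2276²−568²) = 2204.0 m/s; delay term = 2·43.4·2204.0/(568·2276) = 0.14798 s.
t = 97.4/2276 + 0.14798 = 0.19078 s.

0.191 s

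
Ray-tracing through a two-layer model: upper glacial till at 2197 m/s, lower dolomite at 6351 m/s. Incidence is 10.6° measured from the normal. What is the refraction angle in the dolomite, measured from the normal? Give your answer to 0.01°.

32.12°

sin θ₁/V₁ = sin θ₂/V₂ ⇒ sin θ₂ = 6351·sin 10.6°/2197 = 6351·0.1840/2197 = 0.5318.
θ₂ = arcsin 0.5318 = 32.12° from the normal.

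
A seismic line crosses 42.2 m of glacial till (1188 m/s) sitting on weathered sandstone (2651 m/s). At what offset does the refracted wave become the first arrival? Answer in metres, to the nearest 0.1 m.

θ_c = arcsin(1188/2651) = 26.62°, so cos θ_c = 0.8940 and tᵢ = 2h cos θ_c/V₁ = 0.0635 s.
At crossover x/V₁ = x/V₂ + tᵢ ⇒ x = tᵢ/(1/V₁ − 1/V₂) = 0.06351/(8.4175e-04 − 3.7722e-04) = 136.72 m.

136.7 m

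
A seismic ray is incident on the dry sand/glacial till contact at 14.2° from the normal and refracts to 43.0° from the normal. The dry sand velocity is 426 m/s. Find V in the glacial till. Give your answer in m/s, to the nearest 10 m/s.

1180 m/s

Snell's law: sin 14.2°/V₁ = sin 43.0°/V₂.
V₂ = V₁·sin 43.0°/sin 14.2° = 426 × 2.7802 = 1184.36 m/s.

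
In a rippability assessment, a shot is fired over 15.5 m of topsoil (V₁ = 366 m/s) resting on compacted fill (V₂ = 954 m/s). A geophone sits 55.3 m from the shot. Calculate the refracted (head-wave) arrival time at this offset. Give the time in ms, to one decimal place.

136.2 ms

t = x/V₂ + 2h·√(V₂²−V₁²)/(V₁V₂).
√(V₂²−V₁²) = √(954²−366²) = 881.0 m/s; delay term = 2·15.5·881.0/(366·954) = 0.07822 s.
t = 55.3/954 + 0.07822 = 0.13618 s.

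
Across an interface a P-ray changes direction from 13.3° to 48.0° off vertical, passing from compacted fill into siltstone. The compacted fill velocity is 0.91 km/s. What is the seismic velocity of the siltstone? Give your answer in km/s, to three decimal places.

2.940 km/s

Snell's law: sin 13.3°/V₁ = sin 48.0°/V₂.
V₂ = V₁·sin 48.0°/sin 13.3° = 0.91 × 3.2304 = 2.940 km/s.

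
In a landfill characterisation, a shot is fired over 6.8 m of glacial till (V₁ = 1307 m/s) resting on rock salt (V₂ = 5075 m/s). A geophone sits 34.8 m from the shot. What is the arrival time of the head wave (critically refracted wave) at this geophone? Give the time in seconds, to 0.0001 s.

t = x/V₂ + 2h·√(V₂²−V₁²)/(V₁V₂).
√(V₂²−V₁²) = √(5075²−1307²) = 4903.8 m/s; delay term = 2·6.8·4903.8/(1307·5075) = 0.01005 s.
t = 34.8/5075 + 0.01005 = 0.01691 s.

0.0169 s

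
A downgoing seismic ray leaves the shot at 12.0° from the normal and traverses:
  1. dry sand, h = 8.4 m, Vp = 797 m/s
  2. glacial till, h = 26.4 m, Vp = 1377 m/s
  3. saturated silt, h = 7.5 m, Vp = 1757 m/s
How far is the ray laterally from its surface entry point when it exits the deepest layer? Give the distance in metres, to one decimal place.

Apply Snell's law at each interface; in layer i the horizontal offset is hᵢ·tan θᵢ.
Layer 1: θ = 12.00°; offset = 8.4·tan 12.00° = 1.785 m.
Layer 2: sin θ = 1377·sin 12.0°/797 = 0.3592, θ = 21.05°; offset = 26.4·tan 21.05° = 10.162 m.
Layer 3: sin θ = 1757·sin 12.0°/797 = 0.4583, θ = 27.28°; offset = 7.5·tan 27.28° = 3.868 m.
Total horizontal offset = 15.815 m.

15.8 m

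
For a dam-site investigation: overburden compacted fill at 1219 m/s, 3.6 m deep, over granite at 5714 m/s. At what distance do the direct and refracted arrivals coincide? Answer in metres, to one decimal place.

θ_c = arcsin(1219/5714) = 12.32°, so cos θ_c = 0.9770 and tᵢ = 2h cos θ_c/V₁ = 0.0058 s.
At crossover x/V₁ = x/V₂ + tᵢ ⇒ x = tᵢ/(1/V₁ − 1/V₂) = 0.00577/(8.2034e-04 − 1.7501e-04) = 8.94 m.

8.9 m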